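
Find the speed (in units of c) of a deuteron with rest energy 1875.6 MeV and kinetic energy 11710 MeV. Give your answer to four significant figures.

0.9904c

K = (γ−1)mc², so γ = 1 + 11710/1875.6 = 7.2433.
Then v/c = √(1 − γ⁻²) = √(1 − 0.0190602) = √0.9809398 = 0.9904.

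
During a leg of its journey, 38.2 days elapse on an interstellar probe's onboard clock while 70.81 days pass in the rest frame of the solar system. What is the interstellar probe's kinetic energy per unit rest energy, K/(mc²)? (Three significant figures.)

The time-dilation ratio gives γ = 70.81/38.2 = 1.85366.
K/(mc²) = γ − 1 = 1.85366 − 1 = 0.854.

0.854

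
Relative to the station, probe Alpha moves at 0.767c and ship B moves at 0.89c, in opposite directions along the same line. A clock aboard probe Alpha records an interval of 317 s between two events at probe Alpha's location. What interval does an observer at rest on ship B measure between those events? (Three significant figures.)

The velocity of probe Alpha relative to ship B is (0.767 + 0.89)c / (1 + 0.767×0.89) = 0.98477c; relative speed 0.98477c.
At |u| = 0.98477c, γ = (1 − 0.969772)^(−1/2) = 5.7517.
Probe Alpha's interval is proper; time dilation gives Δt_B = γΔτ = 5.7517 × 317 s = 1820 s.

1820 s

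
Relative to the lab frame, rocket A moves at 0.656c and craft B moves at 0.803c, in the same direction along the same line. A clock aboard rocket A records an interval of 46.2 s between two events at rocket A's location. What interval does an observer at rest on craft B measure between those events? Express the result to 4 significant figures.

48.60 s

The velocity of rocket A relative to craft B is (0.656 − 0.803)c / (1 − 0.656×0.803) = −0.31063c; relative speed 0.31063c.
At |u| = 0.31063c, γ = (1 − 0.096491)^(−1/2) = 1.052.
Rocket A's interval is proper; time dilation gives Δt_B = γΔτ = 1.052 × 46.2 s = 48.60 s.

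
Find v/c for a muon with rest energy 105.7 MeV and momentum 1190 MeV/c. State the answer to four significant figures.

βγ = pc/(mc²) = 1190/105.7 = 11.258.
Since γ² = 1 + (βγ)² = 127.743, γ = √127.743 = 11.3023, and β = (βγ)/γ = 11.258/11.3023 = 0.9961.

0.9961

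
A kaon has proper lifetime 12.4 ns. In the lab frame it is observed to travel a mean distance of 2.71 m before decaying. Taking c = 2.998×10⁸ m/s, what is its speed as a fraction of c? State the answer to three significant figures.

Let x = d/(cτ) = 2.710 m / (2.998×10⁸ m/s × 1.240×10^-8 s) = 0.72898. Since d = βγcτ, x = βγ = β/√(1−β²).
Solving: β² = x²/(1+x²) = 0.531412/1.531412 = 0.347008, so β = 0.589.

0.589c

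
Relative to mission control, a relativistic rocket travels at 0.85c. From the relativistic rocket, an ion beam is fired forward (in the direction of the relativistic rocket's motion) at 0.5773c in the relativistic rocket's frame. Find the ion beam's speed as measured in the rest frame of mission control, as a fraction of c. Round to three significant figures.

0.957c

Relativistic velocity addition: u = (u' + v)/(1 + u'v/c²), with u' = 0.5773c and v = 0.85c.
Numerator: 0.5773 + 0.85 = 1.4273. Denominator: 1 + (0.5773)(0.85) = 1.490705.
u = 1.4273/1.490705 = 0.95747, so the speed is 0.957c.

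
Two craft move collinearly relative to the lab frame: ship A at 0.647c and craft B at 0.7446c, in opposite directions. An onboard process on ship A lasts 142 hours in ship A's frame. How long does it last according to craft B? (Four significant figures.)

The velocity of ship A relative to craft B is (0.647 + 0.7446)c / (1 + 0.647×0.7446) = 0.93916c; relative speed 0.93916c.
γ for this relative speed: γ = 1/√(1 − 0.882022) = 2.9114.
Ship A's interval is proper; time dilation gives Δt_B = γΔτ = 2.9114 × 142 hours = 413.4 hours.

413.4 hours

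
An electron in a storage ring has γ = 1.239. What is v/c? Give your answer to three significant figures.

0.590

β = √(1 − 1/γ²) = √(1 − 1/1.535121) = √0.348586 = 0.590.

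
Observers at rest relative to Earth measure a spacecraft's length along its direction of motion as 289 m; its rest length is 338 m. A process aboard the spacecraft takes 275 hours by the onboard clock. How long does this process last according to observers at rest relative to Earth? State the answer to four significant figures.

321.6 hours

γ = L₀/L = 338/289 = 1.16955.
Δt = γΔτ = 1.16955 × 275 = 321.6 hours.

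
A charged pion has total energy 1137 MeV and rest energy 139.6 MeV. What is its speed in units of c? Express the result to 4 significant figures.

0.9924c

γ = E/(mc²) = 1137/139.6 = 8.1447.
β = √(1 − 1/γ²) = √(1 − 0.0150747) = √0.9849253 = 0.9924.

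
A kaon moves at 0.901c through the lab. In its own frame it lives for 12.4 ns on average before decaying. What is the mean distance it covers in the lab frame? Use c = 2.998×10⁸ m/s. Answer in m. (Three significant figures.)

7.72 m

β² = 0.811801, so γ = 1/√0.188199 = 2.3051.
Lab-frame lifetime: Δt = γτ = 2.3051 × 12.4 ns = 28.583 ns.
Distance: d = vΔt = 0.901 × 2.998×10⁸ m/s × 2.8583×10^-8 s = 7.72 m.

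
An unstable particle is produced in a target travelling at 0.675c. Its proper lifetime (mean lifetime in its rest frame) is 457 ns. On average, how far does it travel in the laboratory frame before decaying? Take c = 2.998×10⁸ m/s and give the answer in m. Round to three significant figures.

With β = 0.675, γ = 1/√(1 − 0.675²) = 1/√0.544375 = 1.3553.
Lab-frame lifetime: Δt = γτ = 1.3553 × 457 ns = 619.37 ns.
Distance: d = vΔt = 0.675 × 2.998×10⁸ m/s × 6.1937×10^-7 s = 125 m.

125 m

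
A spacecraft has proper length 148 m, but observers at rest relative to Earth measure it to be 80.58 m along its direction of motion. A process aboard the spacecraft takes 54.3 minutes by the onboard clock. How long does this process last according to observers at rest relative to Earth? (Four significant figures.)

99.73 minutes

γ = L₀/L = 148/80.58 = 1.83668.
Δt = γΔτ = 1.83668 × 54.3 = 99.73 minutes.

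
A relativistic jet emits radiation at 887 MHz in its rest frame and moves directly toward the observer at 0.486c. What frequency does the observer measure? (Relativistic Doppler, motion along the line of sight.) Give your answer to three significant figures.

1510 MHz

Relativistic Doppler (source moving toward): f_obs = f_src · √((1+β)/(1−β)).
With β = 0.486: factor = √(1.486/0.514) = 1.7003.
f_obs = 887 × 1.7003 = 1510 MHz.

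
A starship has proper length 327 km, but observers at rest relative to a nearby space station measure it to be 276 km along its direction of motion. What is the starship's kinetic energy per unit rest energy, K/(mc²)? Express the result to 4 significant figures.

0.1848

Length contraction gives γ = L₀/L = 327/276 = 1.18478.
K/(mc²) = γ − 1 = 1.18478 − 1 = 0.1848.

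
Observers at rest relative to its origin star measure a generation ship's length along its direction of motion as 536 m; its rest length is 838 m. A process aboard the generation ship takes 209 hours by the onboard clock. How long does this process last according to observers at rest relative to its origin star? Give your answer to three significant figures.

327 hours

From L = L₀/γ: γ = 838/536 = 1.56343.
Δt = γΔτ = 1.56343 × 209 = 327 hours.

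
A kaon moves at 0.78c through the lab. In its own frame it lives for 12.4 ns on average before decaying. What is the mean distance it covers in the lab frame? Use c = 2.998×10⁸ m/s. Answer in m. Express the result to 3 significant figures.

γ = 1/√(1 − β²) = 1/√(1 − 0.6084) = 1/√0.3916 = 1/0.62578 = 1.598.
Lab-frame lifetime: Δt = γτ = 1.598 × 12.4 ns = 19.815 ns.
Distance: d = vΔt = 0.78 × 2.998×10⁸ m/s × 1.9815×10^-8 s = 4.63 m.

4.63 m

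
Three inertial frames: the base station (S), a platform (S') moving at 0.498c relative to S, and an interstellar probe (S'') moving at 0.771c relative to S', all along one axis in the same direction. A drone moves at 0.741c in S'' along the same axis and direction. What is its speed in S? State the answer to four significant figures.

0.9872c

First combine the drone and interstellar probe (S''→S'): u₁ = (0.741 + 0.771)/(1 + 0.741×0.771) = 1.512/1.571311 = 0.96225.
Then combine with the platform (S'→S): u = (0.96225 + 0.498)/(1 + 0.96225×0.498) = 1.46025/1.4792005 = 0.98719.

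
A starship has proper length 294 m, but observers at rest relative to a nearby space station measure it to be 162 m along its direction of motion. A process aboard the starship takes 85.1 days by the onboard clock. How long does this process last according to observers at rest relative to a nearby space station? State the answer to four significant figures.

γ = L₀/L = 294/162 = 1.81481.
Δt = γΔτ = 1.81481 × 85.1 = 154.4 days.

154.4 days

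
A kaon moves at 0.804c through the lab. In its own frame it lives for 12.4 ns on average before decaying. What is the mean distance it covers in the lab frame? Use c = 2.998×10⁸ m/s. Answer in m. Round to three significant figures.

5.03 m

With β = 0.804, γ = 1/√(1 − 0.804²) = 1/√0.353584 = 1.6817.
Lab-frame lifetime: Δt = γτ = 1.6817 × 12.4 ns = 20.853 ns.
Distance: d = vΔt = 0.804 × 2.998×10⁸ m/s × 2.0853×10^-8 s = 5.03 m.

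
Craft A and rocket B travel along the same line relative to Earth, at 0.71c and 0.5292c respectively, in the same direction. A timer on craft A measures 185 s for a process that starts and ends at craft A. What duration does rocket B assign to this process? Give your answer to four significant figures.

193.3 s

Transform craft A's velocity into rocket B's frame: (0.71 − 0.5292)/(1 − 0.71·0.5292) = 0.1808/0.624268, so the relative speed is 0.28962c.
At |u| = 0.28962c, γ = (1 − 0.0838797)^(−1/2) = 1.0448.
The clock on craft A records proper time, so rocket B measures Δt = γΔτ = 1.0448 × 185 = 193.3 s.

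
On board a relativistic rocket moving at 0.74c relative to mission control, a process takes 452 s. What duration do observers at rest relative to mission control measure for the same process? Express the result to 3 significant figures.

672 s

γ = 1/√(1 − β²) = 1/√(1 − 0.5476) = 1/√0.4524 = 1/0.672607 = 1.4868.
Time dilation: Δt = γ·Δτ = 1.4868 × 452 = 672 s.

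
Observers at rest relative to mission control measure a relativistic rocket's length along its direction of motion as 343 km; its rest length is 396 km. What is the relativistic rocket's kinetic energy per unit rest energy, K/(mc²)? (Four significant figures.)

γ = L₀/L = 396/343 = 1.15452.
Since K = (γ−1)mc², K/(mc²) = 1.15452 − 1 = 0.1545.

0.1545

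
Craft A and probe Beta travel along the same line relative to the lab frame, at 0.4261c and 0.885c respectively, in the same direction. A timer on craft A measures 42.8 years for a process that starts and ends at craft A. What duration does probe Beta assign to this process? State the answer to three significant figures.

Speed of craft A in probe Beta's frame: u = (v_A − v_B)/(1 − v_A v_B/c²) = (0.4261 − 0.885)/(1 − 0.4261×0.885) = −0.4589/0.6229015 = −0.73671; |u| = 0.73671c.
At |u| = 0.73671c, γ = (1 − 0.542742)^(−1/2) = 1.4788.
The clock on craft A records proper time, so probe Beta measures Δt = γΔτ = 1.4788 × 42.8 = 63.3 years.

63.3 years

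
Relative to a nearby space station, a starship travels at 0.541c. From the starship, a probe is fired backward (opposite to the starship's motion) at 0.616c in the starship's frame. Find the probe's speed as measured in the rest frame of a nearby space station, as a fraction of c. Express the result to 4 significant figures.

In units of c, u = (u' + v)/(1 + u'v) with u' = −0.616 and v = 0.541.
Numerator: −0.616 + 0.541 = −0.075. Denominator: 1 + (−0.616)(0.541) = 0.666744.
u = −0.075/0.666744 = −0.11249, so the speed is 0.1125c.

0.1125c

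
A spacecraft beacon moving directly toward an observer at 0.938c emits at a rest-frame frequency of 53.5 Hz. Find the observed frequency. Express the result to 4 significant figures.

Relativistic Doppler (source moving toward): f_obs = f_src · √((1+β)/(1−β)).
With β = 0.938: factor = √(1.938/0.062) = 5.5909.
f_obs = 53.5 × 5.5909 = 299.1 Hz.

299.1 Hz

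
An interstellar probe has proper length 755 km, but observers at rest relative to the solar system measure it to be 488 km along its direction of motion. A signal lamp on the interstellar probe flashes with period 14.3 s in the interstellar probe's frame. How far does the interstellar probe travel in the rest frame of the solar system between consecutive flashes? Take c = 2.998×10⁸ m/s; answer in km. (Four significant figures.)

5.061×10^6 km

From L = L₀/γ: γ = 755/488 = 1.54713.
β = √(1 − 1/γ²) = 0.76303. Lab-frame period = γτ = 1.54713×14.3 s = 22.124 s. Distance = βc × γτ = 0.76303 × 2.998×10⁸ m/s × 22.124 s = 5.0610×10^9 m = 5.061×10^6 km.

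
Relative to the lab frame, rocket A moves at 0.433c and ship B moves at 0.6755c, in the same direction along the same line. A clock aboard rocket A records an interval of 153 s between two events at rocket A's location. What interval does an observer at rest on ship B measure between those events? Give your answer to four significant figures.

The velocity of rocket A relative to ship B is (0.433 − 0.6755)c / (1 − 0.433×0.6755) = −0.34275c; relative speed 0.34275c.
At |u| = 0.34275c, γ = (1 − 0.117478)^(−1/2) = 1.0645.
Rocket A's interval is proper; time dilation gives Δt_B = γΔτ = 1.0645 × 153 s = 162.9 s.

162.9 s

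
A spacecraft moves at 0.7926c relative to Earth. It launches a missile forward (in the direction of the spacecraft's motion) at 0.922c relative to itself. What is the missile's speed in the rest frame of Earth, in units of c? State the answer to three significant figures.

In units of c, u = (u' + v)/(1 + u'v) with u' = 0.922 and v = 0.7926.
Numerator: 0.922 + 0.7926 = 1.7146. Denominator: 1 + (0.922)(0.7926) = 1.7307772.
u = 1.7146/1.7307772 = 0.99065, so the speed is 0.991c.

0.991c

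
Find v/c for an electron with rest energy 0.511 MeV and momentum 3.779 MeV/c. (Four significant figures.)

0.9910

pc/(mc²) = 3.779/0.511 = 7.3953 = βγ = β/√(1−β²).
So β² = x²/(1 + x²) with x = 7.3953: x² = 54.6905, β² = 54.6905/55.6905 = 0.982044, β = 0.9910.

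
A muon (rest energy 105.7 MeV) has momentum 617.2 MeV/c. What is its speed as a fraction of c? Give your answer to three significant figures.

pc/(mc²) = 617.2/105.7 = 5.8392 = βγ = β/√(1−β²).
So β² = x²/(1 + x²) with x = 5.8392: x² = 34.0963, β² = 34.0963/35.0963 = 0.971507, β = 0.986.

0.986c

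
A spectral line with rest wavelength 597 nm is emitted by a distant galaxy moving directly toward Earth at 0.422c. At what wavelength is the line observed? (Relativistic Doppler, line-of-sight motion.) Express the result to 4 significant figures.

380.6 nm

Relativistic Doppler for wavelength: λ_obs = λ_src · √((1−β)/(1+β)).
With β = 0.422: factor = √(0.578/1.422) = 0.63755.
λ_obs = 597 × 0.63755 = 380.6 nm.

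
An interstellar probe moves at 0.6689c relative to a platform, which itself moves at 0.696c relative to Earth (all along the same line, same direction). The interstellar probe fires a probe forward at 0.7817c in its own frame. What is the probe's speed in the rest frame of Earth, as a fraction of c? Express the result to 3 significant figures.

0.991c

Apply u = (u'+v)/(1+u'v) twice. Probe in the platform frame: (0.7817+0.6689)/(1+0.7817·0.6689) = 1.4506/1.52287913 = 0.95254c.
That velocity, transformed to the rest frame of Earth: (0.95254+0.696)/(1+0.95254·0.696) = 1.64854/1.66296784 = 0.99132c.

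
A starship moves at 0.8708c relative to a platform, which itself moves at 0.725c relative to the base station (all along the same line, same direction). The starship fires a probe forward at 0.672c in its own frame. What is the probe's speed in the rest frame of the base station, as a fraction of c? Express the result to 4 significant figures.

First combine the probe and starship (S''→S'): u₁ = (0.672 + 0.8708)/(1 + 0.672×0.8708) = 1.5428/1.5851776 = 0.97327.
Then combine with the platform (S'→S): u = (0.97327 + 0.725)/(1 + 0.97327×0.725) = 1.69827/1.70562075 = 0.99569.

0.9957c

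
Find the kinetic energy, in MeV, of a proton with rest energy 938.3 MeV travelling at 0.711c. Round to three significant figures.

Lorentz factor: γ = (1 − 0.505521)^(−1/2) = 1.42209.
Kinetic energy: K = (γ − 1)mc² = (1.42209 − 1) × 938.3 MeV = 0.42209 × 938.3 = 396 MeV.

396 MeV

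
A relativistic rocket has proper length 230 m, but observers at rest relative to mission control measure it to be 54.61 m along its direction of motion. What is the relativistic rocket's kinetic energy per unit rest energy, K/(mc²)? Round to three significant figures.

3.21

From L = L₀/γ: γ = 230/54.61 = 4.21168.
K/(mc²) = γ − 1 = 4.21168 − 1 = 3.21.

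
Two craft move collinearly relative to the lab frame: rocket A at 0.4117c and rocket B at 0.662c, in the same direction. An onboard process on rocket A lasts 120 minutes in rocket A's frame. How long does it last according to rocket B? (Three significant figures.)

Transform rocket A's velocity into rocket B's frame: (0.4117 − 0.662)/(1 − 0.4117·0.662) = −0.2503/0.7274546, so the relative speed is 0.34408c.
At |u| = 0.34408c, γ = (1 − 0.118391)^(−1/2) = 1.065.
Rocket A's interval is proper; time dilation gives Δt_B = γΔτ = 1.065 × 120 minutes = 128 minutes.

128 minutes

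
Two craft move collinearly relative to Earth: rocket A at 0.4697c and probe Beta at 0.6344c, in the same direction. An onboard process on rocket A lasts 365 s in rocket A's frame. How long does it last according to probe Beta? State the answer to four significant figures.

375.5 s

Speed of rocket A in probe Beta's frame: u = (v_A − v_B)/(1 − v_A v_B/c²) = (0.4697 − 0.6344)/(1 − 0.4697×0.6344) = −0.1647/0.70202232 = −0.23461; |u| = 0.23461c.
γ for this relative speed: γ = 1/√(1 − 0.0550419) = 1.0287.
Rocket A's interval is proper; time dilation gives Δt_B = γΔτ = 1.0287 × 365 s = 375.5 s.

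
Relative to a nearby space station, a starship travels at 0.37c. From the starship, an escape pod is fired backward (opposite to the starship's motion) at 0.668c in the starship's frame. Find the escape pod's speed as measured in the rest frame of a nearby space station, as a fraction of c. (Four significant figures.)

0.3958c

In units of c, u = (u' + v)/(1 + u'v) with u' = −0.668 and v = 0.37.
Numerator: −0.668 + 0.37 = −0.298. Denominator: 1 + (−0.668)(0.37) = 0.75284.
u = −0.298/0.75284 = −0.39583, so the speed is 0.3958c.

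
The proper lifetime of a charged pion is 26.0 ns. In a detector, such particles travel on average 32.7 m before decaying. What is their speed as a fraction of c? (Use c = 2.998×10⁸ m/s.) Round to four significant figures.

0.9727c

d = βγcτ ⇒ βγ = d/(cτ) = 32.70 m / (7.7948 m) = 4.1951.
β = (βγ)/√(1+(βγ)²) = 4.1951/√18.5989 = 0.9727.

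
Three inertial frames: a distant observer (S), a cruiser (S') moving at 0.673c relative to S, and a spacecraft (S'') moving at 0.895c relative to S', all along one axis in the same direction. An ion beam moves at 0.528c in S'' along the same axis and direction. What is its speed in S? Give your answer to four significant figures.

0.9933c

Apply u = (u'+v)/(1+u'v) twice. Ion beam in the cruiser frame: (0.528+0.895)/(1+0.528·0.895) = 1.423/1.47256 = 0.96634c.
That velocity, transformed to the rest frame of a distant observer: (0.96634+0.673)/(1+0.96634·0.673) = 1.63934/1.65034682 = 0.99333c.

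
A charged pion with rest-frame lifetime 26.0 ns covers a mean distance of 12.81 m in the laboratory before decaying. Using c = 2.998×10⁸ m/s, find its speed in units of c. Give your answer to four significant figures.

d = βγcτ ⇒ βγ = d/(cτ) = 12.81 m / (7.7948 m) = 1.6434.
β = (βγ)/√(1+(βγ)²) = 1.6434/√3.70076 = 0.8543.

0.8543c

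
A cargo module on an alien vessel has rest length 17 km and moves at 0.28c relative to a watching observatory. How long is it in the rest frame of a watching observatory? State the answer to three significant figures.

16.3 km

Lorentz factor: γ = (1 − 0.0784)^(−1/2) = 1.0417.
Length contraction: L = L₀/γ = 17/1.0417 = 16.3 km.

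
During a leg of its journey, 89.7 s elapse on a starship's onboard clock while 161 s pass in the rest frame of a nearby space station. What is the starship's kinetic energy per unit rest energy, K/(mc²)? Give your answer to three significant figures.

0.795

γ = Δt/Δτ = 161/89.7 = 1.79487.
K/(mc²) = γ − 1 = 1.79487 − 1 = 0.795.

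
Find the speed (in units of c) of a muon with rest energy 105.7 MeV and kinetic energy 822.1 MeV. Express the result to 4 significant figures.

K = (γ−1)mc², so γ = 1 + 822.1/105.7 = 8.7777.
Then v/c = √(1 − γ⁻²) = √(1 − 0.0129789) = √0.9870211 = 0.9935.

0.9935c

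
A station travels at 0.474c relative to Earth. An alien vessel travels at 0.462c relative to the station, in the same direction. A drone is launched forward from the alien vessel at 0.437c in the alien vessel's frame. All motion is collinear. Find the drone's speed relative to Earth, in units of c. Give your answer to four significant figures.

First combine the drone and alien vessel (S''→S'): u₁ = (0.437 + 0.462)/(1 + 0.437×0.462) = 0.899/1.201894 = 0.74799.
Then combine with the station (S'→S): u = (0.74799 + 0.474)/(1 + 0.74799×0.474) = 1.22199/1.35454726 = 0.90214.

0.9021c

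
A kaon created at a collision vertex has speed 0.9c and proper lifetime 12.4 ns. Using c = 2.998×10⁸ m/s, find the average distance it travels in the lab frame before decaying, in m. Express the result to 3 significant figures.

7.68 m

β² = 0.81, so γ = 1/√0.19 = 2.2942.
Lab-frame lifetime: Δt = γτ = 2.2942 × 12.4 ns = 28.448 ns.
Distance: d = vΔt = 0.9 × 2.998×10⁸ m/s × 2.8448×10^-8 s = 7.68 m.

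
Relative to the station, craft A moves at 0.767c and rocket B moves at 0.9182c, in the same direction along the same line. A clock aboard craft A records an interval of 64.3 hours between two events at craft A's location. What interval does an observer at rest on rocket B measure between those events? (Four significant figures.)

74.82 hours

The velocity of craft A relative to rocket B is (0.767 − 0.9182)c / (1 − 0.767×0.9182) = −0.51126c; relative speed 0.51126c.
At |u| = 0.51126c, γ = (1 − 0.261387)^(−1/2) = 1.1636.
Craft A's interval is proper; time dilation gives Δt_B = γΔτ = 1.1636 × 64.3 hours = 74.82 hours.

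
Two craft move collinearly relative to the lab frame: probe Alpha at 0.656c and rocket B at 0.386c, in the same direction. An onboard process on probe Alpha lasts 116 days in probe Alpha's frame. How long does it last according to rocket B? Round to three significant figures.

Transform probe Alpha's velocity into rocket B's frame: (0.656 − 0.386)/(1 − 0.656·0.386) = 0.27/0.746784, so the relative speed is 0.36155c.
At |u| = 0.36155c, γ = (1 − 0.130718)^(−1/2) = 1.0726.
The clock on probe Alpha records proper time, so rocket B measures Δt = γΔτ = 1.0726 × 116 = 124 days.

124 days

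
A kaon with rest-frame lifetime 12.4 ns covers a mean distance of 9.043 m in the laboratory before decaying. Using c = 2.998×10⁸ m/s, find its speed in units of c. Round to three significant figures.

0.925c

Let x = d/(cτ) = 9.043 m / (2.998×10⁸ m/s × 1.240×10^-8 s) = 2.4325. Since d = βγcτ, x = βγ = β/√(1−β²).
Solving: β² = x²/(1+x²) = 5.91706/6.91706 = 0.85543, so β = 0.925.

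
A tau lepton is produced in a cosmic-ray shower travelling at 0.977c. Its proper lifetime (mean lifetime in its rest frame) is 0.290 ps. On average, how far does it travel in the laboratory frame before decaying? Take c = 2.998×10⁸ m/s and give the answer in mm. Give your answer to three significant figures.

β² = 0.954529, so γ = 1/√0.045471 = 4.6896.
Lab-frame lifetime: Δt = γτ = 4.6896 × 0.290 ps = 1.36 ps.
Distance: d = vΔt = 0.977 × 2.998×10⁸ m/s × 1.3600×10^-12 s = 3.98×10^-4 m = 0.398 mm.

0.398 mm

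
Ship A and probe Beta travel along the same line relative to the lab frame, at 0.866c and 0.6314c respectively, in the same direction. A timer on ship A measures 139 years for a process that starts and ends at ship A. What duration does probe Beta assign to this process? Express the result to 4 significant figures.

162.5 years

Transform ship A's velocity into probe Beta's frame: (0.866 − 0.6314)/(1 − 0.866·0.6314) = 0.2346/0.4532076, so the relative speed is 0.51764c.
At |u| = 0.51764c, γ = (1 − 0.267951)^(−1/2) = 1.1688.
The clock on ship A records proper time, so probe Beta measures Δt = γΔτ = 1.1688 × 139 = 162.5 years.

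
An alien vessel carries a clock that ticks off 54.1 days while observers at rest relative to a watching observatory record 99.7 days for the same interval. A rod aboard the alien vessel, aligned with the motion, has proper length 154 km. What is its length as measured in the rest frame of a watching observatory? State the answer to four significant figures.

From Δt = γΔτ: γ = 99.7/54.1 = 1.84288.
The rod contracts by the same γ: 154 km / 1.84288 = 83.56 km.

83.56 km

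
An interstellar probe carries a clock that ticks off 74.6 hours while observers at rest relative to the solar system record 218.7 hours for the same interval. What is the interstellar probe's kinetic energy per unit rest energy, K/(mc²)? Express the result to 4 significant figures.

The time-dilation ratio gives γ = 218.7/74.6 = 2.93164.
K/(mc²) = γ − 1 = 2.93164 − 1 = 1.932.

1.932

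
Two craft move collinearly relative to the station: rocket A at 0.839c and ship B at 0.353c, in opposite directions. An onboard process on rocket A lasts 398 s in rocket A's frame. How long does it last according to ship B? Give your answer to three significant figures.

Transform rocket A's velocity into ship B's frame: (0.839 + 0.353)/(1 + 0.839·0.353) = 1.192/1.296167, so the relative speed is 0.91963c.
At |u| = 0.91963c, γ = (1 − 0.845719)^(−1/2) = 2.5459.
Rocket A's interval is proper; time dilation gives Δt_B = γΔτ = 2.5459 × 398 s = 1010 s.

1010 s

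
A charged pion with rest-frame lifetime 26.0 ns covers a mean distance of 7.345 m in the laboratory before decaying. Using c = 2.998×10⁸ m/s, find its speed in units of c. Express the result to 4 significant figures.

Lab distance = (lab lifetime)·v = γτ·βc, so βγ = d/(cτ) = 7.345/(2.998×10⁸ × 2.600×10^-8) = 0.94229.
With βγ = 0.94229: γ² = 1 + (βγ)² = 1.88791, and β = (βγ)/γ = 0.94229/1.37401 = 0.6858.

0.6858c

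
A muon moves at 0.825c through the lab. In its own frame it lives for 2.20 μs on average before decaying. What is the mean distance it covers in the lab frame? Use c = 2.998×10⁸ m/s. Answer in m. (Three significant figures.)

963 m

With β = 0.825, γ = 1/√(1 − 0.825²) = 1/√0.319375 = 1.7695.
Lab-frame lifetime: Δt = γτ = 1.7695 × 2.20 μs = 3.8929 μs.
Distance: d = vΔt = 0.825 × 2.998×10⁸ m/s × 3.8929×10^-6 s = 963 m.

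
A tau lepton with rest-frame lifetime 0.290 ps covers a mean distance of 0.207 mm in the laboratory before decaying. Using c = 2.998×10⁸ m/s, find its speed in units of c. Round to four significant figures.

0.9220c

Let x = d/(cτ) = 2.070×10^-4 m / (2.998×10⁸ m/s × 2.900×10^-13 s) = 2.3809. Since d = βγcτ, x = βγ = β/√(1−β²).
Solving: β² = x²/(1+x²) = 5.66868/6.66868 = 0.850045, so β = 0.9220.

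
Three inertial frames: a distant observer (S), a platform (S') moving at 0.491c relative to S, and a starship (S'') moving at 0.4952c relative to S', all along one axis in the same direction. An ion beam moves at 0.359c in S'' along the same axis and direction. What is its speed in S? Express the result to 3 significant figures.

Compose velocities in two stages. Stage 1 (into S'): u₁ = (0.359+0.4952)/(1+0.359×0.4952) = 0.72526.
Stage 2 (into S): u = (0.72526+0.491)/(1+0.72526×0.491) = 0.89688, so the speed is 0.897c.

0.897c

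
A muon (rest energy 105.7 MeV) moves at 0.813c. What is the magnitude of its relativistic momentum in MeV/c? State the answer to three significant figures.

γ = 1/√(1 − β²) = 1/√(1 − 0.660969) = 1/√0.339031 = 1/0.582264 = 1.7174.
Momentum: p = γβ·mc = 1.7174 × 0.813 × 105.7 MeV/c = 148 MeV/c.

148 MeV/c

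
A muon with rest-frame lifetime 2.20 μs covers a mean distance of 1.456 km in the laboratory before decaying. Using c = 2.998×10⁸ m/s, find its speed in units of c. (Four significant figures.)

d = βγcτ ⇒ βγ = d/(cτ) = 1456 m / (659.56 m) = 2.2075.
β = (βγ)/√(1+(βγ)²) = 2.2075/√5.87306 = 0.9109.

0.9109c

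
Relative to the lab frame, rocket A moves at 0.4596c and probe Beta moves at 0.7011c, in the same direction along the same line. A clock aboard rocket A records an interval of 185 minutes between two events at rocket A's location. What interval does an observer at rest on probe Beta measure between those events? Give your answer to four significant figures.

Speed of rocket A in probe Beta's frame: u = (v_A − v_B)/(1 − v_A v_B/c²) = (0.4596 − 0.7011)/(1 − 0.4596×0.7011) = −0.2415/0.67777444 = −0.35631; |u| = 0.35631c.
γ for this relative speed: γ = 1/√(1 − 0.126957) = 1.0702.
Rocket A's interval is proper; time dilation gives Δt_B = γΔτ = 1.0702 × 185 minutes = 198.0 minutes.

198.0 minutes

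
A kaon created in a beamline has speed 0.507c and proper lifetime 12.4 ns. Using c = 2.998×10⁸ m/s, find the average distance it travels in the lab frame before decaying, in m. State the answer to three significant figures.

2.19 m

With β = 0.507, γ = 1/√(1 − 0.507²) = 1/√0.742951 = 1.1602.
Lab-frame lifetime: Δt = γτ = 1.1602 × 12.4 ns = 14.386 ns.
Distance: d = vΔt = 0.507 × 2.998×10⁸ m/s × 1.4386×10^-8 s = 2.19 m.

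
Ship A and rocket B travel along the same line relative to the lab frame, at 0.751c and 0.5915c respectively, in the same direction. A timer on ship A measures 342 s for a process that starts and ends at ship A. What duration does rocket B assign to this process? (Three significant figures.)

357 s

The velocity of ship A relative to rocket B is (0.751 − 0.5915)c / (1 − 0.751×0.5915) = 0.28698c; relative speed 0.28698c.
γ for this relative speed: γ = 1/√(1 − 0.0823575) = 1.0439.
Ship A's interval is proper; time dilation gives Δt_B = γΔτ = 1.0439 × 342 s = 357 s.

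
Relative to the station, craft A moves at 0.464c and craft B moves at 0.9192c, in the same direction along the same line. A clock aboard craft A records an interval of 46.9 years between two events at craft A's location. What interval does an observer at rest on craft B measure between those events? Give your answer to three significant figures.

77.1 years

Speed of craft A in craft B's frame: u = (v_A − v_B)/(1 − v_A v_B/c²) = (0.464 − 0.9192)/(1 − 0.464×0.9192) = −0.4552/0.5734912 = −0.79373; |u| = 0.79373c.
At |u| = 0.79373c, γ = (1 − 0.630007)^(−1/2) = 1.644.
Craft A's interval is proper; time dilation gives Δt_B = γΔτ = 1.644 × 46.9 years = 77.1 years.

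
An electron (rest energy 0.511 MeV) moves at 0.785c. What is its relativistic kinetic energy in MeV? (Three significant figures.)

β² = 0.616225, so γ = 1/√0.383775 = 1.61422.
Kinetic energy: K = (γ − 1)mc² = (1.61422 − 1) × 0.511 MeV = 0.61422 × 0.511 = 0.314 MeV.

0.314 MeV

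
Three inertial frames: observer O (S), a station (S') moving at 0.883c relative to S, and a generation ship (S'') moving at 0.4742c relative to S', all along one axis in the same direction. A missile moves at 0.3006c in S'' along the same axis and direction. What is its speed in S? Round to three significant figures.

Apply u = (u'+v)/(1+u'v) twice. Missile in the station frame: (0.3006+0.4742)/(1+0.3006·0.4742) = 0.7748/1.14254452 = 0.67814c.
That velocity, transformed to the rest frame of observer O: (0.67814+0.883)/(1+0.67814·0.883) = 1.56114/1.59879762 = 0.97645c.

0.976c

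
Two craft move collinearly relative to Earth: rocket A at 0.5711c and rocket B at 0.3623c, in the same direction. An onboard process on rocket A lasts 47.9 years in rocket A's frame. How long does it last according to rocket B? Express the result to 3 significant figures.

Transform rocket A's velocity into rocket B's frame: (0.5711 − 0.3623)/(1 − 0.5711·0.3623) = 0.2088/0.79309047, so the relative speed is 0.26327c.
γ for this relative speed: γ = 1/√(1 − 0.0693111) = 1.0366.
The clock on rocket A records proper time, so rocket B measures Δt = γΔτ = 1.0366 × 47.9 = 49.7 years.

49.7 years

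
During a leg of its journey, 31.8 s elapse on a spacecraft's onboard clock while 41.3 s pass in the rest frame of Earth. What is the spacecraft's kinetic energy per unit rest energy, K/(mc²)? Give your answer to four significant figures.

0.2987

The time-dilation ratio gives γ = 41.3/31.8 = 1.29874.
Since K = (γ−1)mc², K/(mc²) = 1.29874 − 1 = 0.2987.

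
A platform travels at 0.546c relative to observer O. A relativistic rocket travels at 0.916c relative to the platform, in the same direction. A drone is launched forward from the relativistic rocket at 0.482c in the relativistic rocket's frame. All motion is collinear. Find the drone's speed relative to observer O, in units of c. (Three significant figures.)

0.991c

First combine the drone and relativistic rocket (S''→S'): u₁ = (0.482 + 0.916)/(1 + 0.482×0.916) = 1.398/1.441512 = 0.96982.
Then combine with the platform (S'→S): u = (0.96982 + 0.546)/(1 + 0.96982×0.546) = 1.51582/1.52952172 = 0.99104.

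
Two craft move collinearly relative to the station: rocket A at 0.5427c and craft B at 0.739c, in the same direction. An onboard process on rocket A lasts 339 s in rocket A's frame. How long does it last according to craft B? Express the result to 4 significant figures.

Speed of rocket A in craft B's frame: u = (v_A − v_B)/(1 − v_A v_B/c²) = (0.5427 − 0.739)/(1 − 0.5427×0.739) = −0.1963/0.5989447 = −0.32774; |u| = 0.32774c.
γ for this relative speed: γ = 1/√(1 − 0.107414) = 1.0585.
Rocket A's interval is proper; time dilation gives Δt_B = γΔτ = 1.0585 × 339 s = 358.8 s.

358.8 s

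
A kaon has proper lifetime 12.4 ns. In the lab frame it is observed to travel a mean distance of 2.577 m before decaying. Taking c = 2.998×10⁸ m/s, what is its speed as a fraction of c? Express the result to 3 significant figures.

0.570c

Let x = d/(cτ) = 2.577 m / (2.998×10⁸ m/s × 1.240×10^-8 s) = 0.6932. Since d = βγcτ, x = βγ = β/√(1−β²).
Solving: β² = x²/(1+x²) = 0.480526/1.480526 = 0.324564, so β = 0.570.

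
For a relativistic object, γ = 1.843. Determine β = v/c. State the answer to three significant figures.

β = √(1 − 1/γ²) = √(1 − 1/3.396649) = √0.705592 = 0.840.

0.840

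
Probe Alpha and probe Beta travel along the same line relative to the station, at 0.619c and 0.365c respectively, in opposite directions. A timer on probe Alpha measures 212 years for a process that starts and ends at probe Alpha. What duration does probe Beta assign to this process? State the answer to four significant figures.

Speed of probe Alpha in probe Beta's frame: u = (v_A + v_B)/(1 + v_A v_B/c²) = (0.619 + 0.365)/(1 + 0.619×0.365) = 0.984/1.225935 = 0.80265; |u| = 0.80265c.
γ for this relative speed: γ = 1/√(1 − 0.644247) = 1.6766.
Probe Alpha's interval is proper; time dilation gives Δt_B = γΔτ = 1.6766 × 212 years = 355.4 years.

355.4 years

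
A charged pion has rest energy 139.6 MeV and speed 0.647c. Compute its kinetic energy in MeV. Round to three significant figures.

γ = 1/√(1 − β²) = 1/√(1 − 0.418609) = 1/√0.581391 = 1/0.76249 = 1.31149.
Kinetic energy: K = (γ − 1)mc² = (1.31149 − 1) × 139.6 MeV = 0.31149 × 139.6 = 43.5 MeV.

43.5 MeV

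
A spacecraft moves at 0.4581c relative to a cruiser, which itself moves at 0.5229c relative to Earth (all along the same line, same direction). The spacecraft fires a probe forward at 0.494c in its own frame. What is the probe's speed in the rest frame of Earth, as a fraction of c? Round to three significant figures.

0.924c

Apply u = (u'+v)/(1+u'v) twice. Probe in the cruiser frame: (0.494+0.4581)/(1+0.494·0.4581) = 0.9521/1.2263014 = 0.7764c.
That velocity, transformed to the rest frame of Earth: (0.7764+0.5229)/(1+0.7764·0.5229) = 1.2993/1.40597956 = 0.92412c.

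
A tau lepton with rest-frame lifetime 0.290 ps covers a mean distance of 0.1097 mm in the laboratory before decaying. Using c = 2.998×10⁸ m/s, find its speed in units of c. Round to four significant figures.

0.7837c

d = βγcτ ⇒ βγ = d/(cτ) = 1.097×10^-4 m / (8.6942×10^-5 m) = 1.2618.
β = (βγ)/√(1+(βγ)²) = 1.2618/√2.59214 = 0.7837.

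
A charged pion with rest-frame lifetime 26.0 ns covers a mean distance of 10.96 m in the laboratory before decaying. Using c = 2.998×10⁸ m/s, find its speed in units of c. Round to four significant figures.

0.8149c

Let x = d/(cτ) = 10.96 m / (2.998×10⁸ m/s × 2.600×10^-8 s) = 1.4061. Since d = βγcτ, x = βγ = β/√(1−β²).
Solving: β² = x²/(1+x²) = 1.97712/2.97712 = 0.664105, so β = 0.8149.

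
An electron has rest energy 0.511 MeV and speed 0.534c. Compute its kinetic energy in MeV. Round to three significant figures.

0.0934 MeV

γ = 1/√(1 − β²) = 1/√(1 − 0.285156) = 1/√0.714844 = 1/0.845484 = 1.18275.
Kinetic energy: K = (γ − 1)mc² = (1.18275 − 1) × 0.511 MeV = 0.18275 × 0.511 = 0.0934 MeV.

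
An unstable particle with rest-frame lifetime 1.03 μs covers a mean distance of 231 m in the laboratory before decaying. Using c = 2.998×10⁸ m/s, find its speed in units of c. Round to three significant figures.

0.599c

d = βγcτ ⇒ βγ = d/(cτ) = 231.0 m / (308.794 m) = 0.74807.
β = (βγ)/√(1+(βγ)²) = 0.74807/√1.559609 = 0.599.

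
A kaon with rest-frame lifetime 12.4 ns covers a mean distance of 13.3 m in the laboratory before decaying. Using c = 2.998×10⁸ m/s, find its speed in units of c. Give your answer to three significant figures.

d = βγcτ ⇒ βγ = d/(cτ) = 13.30 m / (3.71752 m) = 3.5777.
β = (βγ)/√(1+(βγ)²) = 3.5777/√13.7999 = 0.963.

0.963c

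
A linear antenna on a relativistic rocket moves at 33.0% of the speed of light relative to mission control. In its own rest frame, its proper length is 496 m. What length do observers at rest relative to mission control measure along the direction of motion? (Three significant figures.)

468 m

With β = 0.33, γ = 1/√(1 − 0.33²) = 1/√0.8911 = 1.0593.
Length contraction: L = L₀/γ = 496/1.0593 = 468 m.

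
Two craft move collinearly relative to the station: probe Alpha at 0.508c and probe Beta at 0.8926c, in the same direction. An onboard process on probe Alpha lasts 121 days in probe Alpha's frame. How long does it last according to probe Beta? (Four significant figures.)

Transform probe Alpha's velocity into probe Beta's frame: (0.508 − 0.8926)/(1 − 0.508·0.8926) = −0.3846/0.5465592, so the relative speed is 0.70367c.
γ for this relative speed: γ = 1/√(1 − 0.495151) = 1.4074.
Probe Alpha's interval is proper; time dilation gives Δt_B = γΔτ = 1.4074 × 121 days = 170.3 days.

170.3 days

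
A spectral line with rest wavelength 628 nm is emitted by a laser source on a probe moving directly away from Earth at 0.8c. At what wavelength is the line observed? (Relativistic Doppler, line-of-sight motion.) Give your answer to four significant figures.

1884 nm

Relativistic Doppler for wavelength: λ_obs = λ_src · √((1+β)/(1−β)).
With β = 0.8: factor = √(1.8/0.2) = 3.
λ_obs = 628 × 3 = 1884 nm.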